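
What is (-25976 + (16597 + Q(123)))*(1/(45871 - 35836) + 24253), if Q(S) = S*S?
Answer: 279885684400/2007 ≈ 1.3945e+8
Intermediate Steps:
Q(S) = S**2
(-25976 + (16597 + Q(123)))*(1/(45871 - 35836) + 24253) = (-25976 + (16597 + 123**2))*(1/(45871 - 35836) + 24253) = (-25976 + (16597 + 15129))*(1/10035 + 24253) = (-25976 + 31726)*(1/10035 + 24253) = 5750*(243378856/10035) = 279885684400/2007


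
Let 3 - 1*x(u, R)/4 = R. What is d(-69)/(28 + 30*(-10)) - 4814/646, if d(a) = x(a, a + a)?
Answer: -12307/1292 ≈ -9.5255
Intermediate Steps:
x(u, R) = 12 - 4*R
d(a) = 12 - 8*a (d(a) = 12 - 4*(a + a) = 12 - 8*a)
d(-69)/(28 + 30*(-10)) - 4814/646 = (12 - 8*(-69))/(28 + 30*(-10)) - 4814/646 = (12 + 552)/(28 - 300) - 4814*1/646 = 564/(-272) - 2407/323 = 564*(-1/272) - 2407/323 = -141/68 - 2407/323 = -12307/1292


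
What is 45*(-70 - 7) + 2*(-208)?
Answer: -3881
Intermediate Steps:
45*(-70 - 7) + 2*(-208) = 45*(-77) - 416 = -3465 - 416 = -3881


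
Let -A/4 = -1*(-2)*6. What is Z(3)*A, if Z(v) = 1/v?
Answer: -16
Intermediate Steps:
Z(v) = 1/v
A = -48 (A = -4*(-1*(-2))*6 = -8*6 = -4*12 = -48)
Z(3)*A = -48/3 = (1/3)*(-48) = -16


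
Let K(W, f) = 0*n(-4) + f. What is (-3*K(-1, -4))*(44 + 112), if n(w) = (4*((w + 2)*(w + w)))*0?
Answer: 1872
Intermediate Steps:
n(w) = 0 (n(w) = (4*((2 + w)*(2*w)))*0 = (4*(2*w*(2 + w)))*0 = (8*w*(2 + w))*0 = 0)
K(W, f) = f (K(W, f) = 0*0 + f = 0 + f = f)
(-3*K(-1, -4))*(44 + 112) = (-3*(-4))*(44 + 112) = 12*156 = 1872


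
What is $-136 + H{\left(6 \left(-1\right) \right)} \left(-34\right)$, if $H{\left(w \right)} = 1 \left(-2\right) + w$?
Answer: $136$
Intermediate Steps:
$H{\left(w \right)} = -2 + w$
$-136 + H{\left(6 \left(-1\right) \right)} \left(-34\right) = -136 + \left(-2 + 6 \left(-1\right)\right) \left(-34\right) = -136 + \left(-2 - 6\right) \left(-34\right) = -136 - -272 = -136 + 272 = 136$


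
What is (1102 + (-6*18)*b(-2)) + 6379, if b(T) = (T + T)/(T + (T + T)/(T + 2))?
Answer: 7481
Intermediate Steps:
b(T) = 2*T/(T + 2*T/(2 + T)) (b(T) = (2*T)/(T + (2*T)/(2 + T)) = (2*T)/(T + 2*T/(2 + T)) = 2*T/(T + 2*T/(2 + T)))
(1102 + (-6*18)*b(-2)) + 6379 = (1102 + (-6*18)*(2*(2 - 2)/(4 - 2))) + 6379 = (1102 - 216*0/2) + 6379 = (1102 - 108*0) + 6379 = (1102 + 0) + 6379 = 1102 + 6379 = 7481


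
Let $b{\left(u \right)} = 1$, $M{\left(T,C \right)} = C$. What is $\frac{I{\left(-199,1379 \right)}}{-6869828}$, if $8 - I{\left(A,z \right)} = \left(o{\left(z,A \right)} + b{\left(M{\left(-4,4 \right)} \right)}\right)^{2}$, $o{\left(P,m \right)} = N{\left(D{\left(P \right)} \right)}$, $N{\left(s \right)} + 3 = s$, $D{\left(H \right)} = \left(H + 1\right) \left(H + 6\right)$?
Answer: $\frac{913265011199}{1717457} \approx 5.3175 \cdot 10^{5}$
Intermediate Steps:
$D{\left(H \right)} = \left(1 + H\right) \left(6 + H\right)$
$N{\left(s \right)} = -3 + s$
$o{\left(P,m \right)} = 3 + P^{2} + 7 P$ ($o{\left(P,m \right)} = -3 + \left(6 + P^{2} + 7 P\right) = 3 + P^{2} + 7 P$)
$I{\left(A,z \right)} = 8 - \left(4 + z^{2} + 7 z\right)^{2}$ ($I{\left(A,z \right)} = 8 - \left(\left(3 + z^{2} + 7 z\right) + 1\right)^{2} = 8 - \left(4 + z^{2} + 7 z\right)^{2}$)
$\frac{I{\left(-199,1379 \right)}}{-6869828} = \frac{8 - \left(4 + 1379^{2} + 7 \cdot 1379\right)^{2}}{-6869828} = \left(8 - \left(4 + 1901641 + 9653\right)^{2}\right) \left(- \frac{1}{6869828}\right) = \left(8 - 1911298^{2}\right) \left(- \frac{1}{6869828}\right) = \left(8 - 3653060044804\right) \left(- \frac{1}{6869828}\right) = \left(-3653060044796\right) \left(- \frac{1}{6869828}\right) = \frac{913265011199}{1717457}$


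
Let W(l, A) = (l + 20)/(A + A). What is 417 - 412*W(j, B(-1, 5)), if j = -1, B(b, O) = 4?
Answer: -1123/2 ≈ -561.50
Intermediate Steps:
W(l, A) = (20 + l)/(2*A) (W(l, A) = (20 + l)/((2*A)) = (20 + l)*(1/(2*A)) = (20 + l)/(2*A))
417 - 412*W(j, B(-1, 5)) = 417 - 206*(20 - 1)/4 = 417 - 206*19/4 = 417 - 412*19/8 = 417 - 1957/2 = -1123/2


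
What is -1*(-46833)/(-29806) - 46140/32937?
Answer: -972595787/327240074 ≈ -2.9721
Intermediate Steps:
-1*(-46833)/(-29806) - 46140/32937 = 46833*(-1/29806) - 46140*1/32937 = -46833/29806 - 15380/10979 = -972595787/327240074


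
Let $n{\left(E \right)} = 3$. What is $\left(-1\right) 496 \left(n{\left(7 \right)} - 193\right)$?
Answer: $94240$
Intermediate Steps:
$\left(-1\right) 496 \left(n{\left(7 \right)} - 193\right) = \left(-1\right) 496 \left(3 - 193\right) = \left(-496\right) \left(-190\right) = 94240$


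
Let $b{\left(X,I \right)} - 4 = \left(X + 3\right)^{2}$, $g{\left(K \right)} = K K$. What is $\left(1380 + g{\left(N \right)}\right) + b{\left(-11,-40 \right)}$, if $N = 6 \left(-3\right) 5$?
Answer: $9548$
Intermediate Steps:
$N = -90$ ($N = \left(-18\right) 5 = -90$)
$g{\left(K \right)} = K^{2}$
$b{\left(X,I \right)} = 4 + \left(3 + X\right)^{2}$ ($b{\left(X,I \right)} = 4 + \left(X + 3\right)^{2} = 4 + \left(3 + X\right)^{2}$)
$\left(1380 + g{\left(N \right)}\right) + b{\left(-11,-40 \right)} = \left(1380 + \left(-90\right)^{2}\right) + \left(4 + \left(3 - 11\right)^{2}\right) = \left(1380 + 8100\right) + \left(4 + \left(-8\right)^{2}\right) = 9480 + \left(4 + 64\right) = 9480 + 68 = 9548$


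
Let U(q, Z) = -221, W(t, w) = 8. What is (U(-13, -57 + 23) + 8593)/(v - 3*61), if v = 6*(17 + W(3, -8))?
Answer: -8372/33 ≈ -253.70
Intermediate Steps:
v = 150 (v = 6*(17 + 8) = 6*25 = 150)
(U(-13, -57 + 23) + 8593)/(v - 3*61) = (-221 + 8593)/(150 - 3*61) = 8372/(150 - 183) = 8372/(-33) = 8372*(-1/33) = -8372/33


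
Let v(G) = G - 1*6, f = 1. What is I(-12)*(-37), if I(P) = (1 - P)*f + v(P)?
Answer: 185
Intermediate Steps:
v(G) = -6 + G (v(G) = G - 6 = -6 + G)
I(P) = -5 (I(P) = (1 - P)*1 + (-6 + P) = (1 - P) + (-6 + P) = -5)
I(-12)*(-37) = -5*(-37) = 185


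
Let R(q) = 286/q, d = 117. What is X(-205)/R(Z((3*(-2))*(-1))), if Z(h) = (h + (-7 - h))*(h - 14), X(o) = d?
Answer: 252/11 ≈ 22.909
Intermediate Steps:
X(o) = 117
Z(h) = 98 - 7*h (Z(h) = -7*(-14 + h) = 98 - 7*h)
X(-205)/R(Z((3*(-2))*(-1))) = 117/((286/(98 - 7*3*(-2)*(-1)))) = 117/((286/(98 - (-42)*(-1)))) = 117/((286/(98 - 7*6))) = 117/((286/(98 - 42))) = 117/((286/56)) = 117/((286*(1/56))) = 117/(143/28) = 117*(28/143) = 252/11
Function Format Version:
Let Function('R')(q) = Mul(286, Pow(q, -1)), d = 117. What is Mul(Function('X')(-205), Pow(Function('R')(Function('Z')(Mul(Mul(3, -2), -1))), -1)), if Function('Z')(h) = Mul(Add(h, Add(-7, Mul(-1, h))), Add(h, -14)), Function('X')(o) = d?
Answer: Rational(252, 11) ≈ 22.909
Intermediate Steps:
Function('X')(o) = 117
Function('Z')(h) = Add(98, Mul(-7, h)) (Function('Z')(h) = Mul(-7, Add(-14, h)) = Add(98, Mul(-7, h)))
Mul(Function('X')(-205), Pow(Function('R')(Function('Z')(Mul(Mul(3, -2), -1))), -1)) = Mul(117, Pow(Mul(286, Pow(Add(98, Mul(-7, Mul(Mul(3, -2), -1))), -1)), -1)) = Mul(117, Pow(Mul(286, Pow(Add(98, Mul(-7, Mul(-6, -1))), -1)), -1)) = Mul(117, Pow(Mul(286, Pow(Add(98, Mul(-7, 6)), -1)), -1)) = Mul(117, Pow(Mul(286, Pow(Add(98, -42), -1)), -1)) = Mul(117, Pow(Mul(286, Pow(56, -1)), -1)) = Mul(117, Pow(Mul(286, Rational(1, 56)), -1)) = Mul(117, Pow(Rational(143, 28), -1)) = Mul(117, Rational(28, 143)) = Rational(252, 11)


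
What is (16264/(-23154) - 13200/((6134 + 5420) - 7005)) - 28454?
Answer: -1498684805810/52663773 ≈ -28458.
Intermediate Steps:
(16264/(-23154) - 13200/((6134 + 5420) - 7005)) - 28454 = (16264*(-1/23154) - 13200/(11554 - 7005)) - 28454 = (-8132/11577 - 13200/4549) - 28454 = -189808868/52663773 - 28454 = -1498684805810/52663773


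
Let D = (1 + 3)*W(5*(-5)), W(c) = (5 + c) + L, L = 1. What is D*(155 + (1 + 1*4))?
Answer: -12160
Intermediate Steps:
W(c) = 6 + c (W(c) = (5 + c) + 1 = 6 + c)
D = -76 (D = (1 + 3)*(6 + 5*(-5)) = 4*(6 - 25) = 4*(-19) = -76)
D*(155 + (1 + 1*4)) = -76*(155 + (1 + 1*4)) = -76*(155 + (1 + 4)) = -76*(155 + 5) = -76*160 = -12160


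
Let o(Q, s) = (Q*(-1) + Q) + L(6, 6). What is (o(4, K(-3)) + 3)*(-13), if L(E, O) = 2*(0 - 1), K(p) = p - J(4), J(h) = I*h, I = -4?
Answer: -13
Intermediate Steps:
J(h) = -4*h
K(p) = 16 + p (K(p) = p - (-4)*4 = p - 1*(-16) = p + 16 = 16 + p)
L(E, O) = -2 (L(E, O) = 2*(-1) = -2)
o(Q, s) = -2 (o(Q, s) = (Q*(-1) + Q) - 2 = (-Q + Q) - 2 = 0 - 2 = -2)
(o(4, K(-3)) + 3)*(-13) = (-2 + 3)*(-13) = 1*(-13) = -13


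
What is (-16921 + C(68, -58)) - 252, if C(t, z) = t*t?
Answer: -12549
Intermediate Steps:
C(t, z) = t**2
(-16921 + C(68, -58)) - 252 = (-16921 + 68**2) - 252 = (-16921 + 4624) - 252 = -12297 - 252 = -12549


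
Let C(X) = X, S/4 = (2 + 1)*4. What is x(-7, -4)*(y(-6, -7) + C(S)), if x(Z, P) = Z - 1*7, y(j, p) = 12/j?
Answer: -644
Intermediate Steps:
x(Z, P) = -7 + Z (x(Z, P) = Z - 7 = -7 + Z)
S = 48 (S = 4*((2 + 1)*4) = 4*(3*4) = 4*12 = 48)
x(-7, -4)*(y(-6, -7) + C(S)) = (-7 - 7)*(12/(-6) + 48) = -14*(12*(-⅙) + 48) = -14*(-2 + 48) = -14*46 = -644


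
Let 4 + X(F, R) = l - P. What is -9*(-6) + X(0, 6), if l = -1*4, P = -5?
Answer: 51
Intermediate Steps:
l = -4
X(F, R) = -3 (X(F, R) = -4 + (-4 - 1*(-5)) = -4 + (-4 + 5) = -4 + 1 = -3)
-9*(-6) + X(0, 6) = -9*(-6) - 3 = 54 - 3 = 51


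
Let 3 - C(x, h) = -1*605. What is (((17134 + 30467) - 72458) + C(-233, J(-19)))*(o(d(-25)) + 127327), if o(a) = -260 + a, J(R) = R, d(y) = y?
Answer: -3080641458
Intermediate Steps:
C(x, h) = 608 (C(x, h) = 3 - (-1)*605 = 3 - 1*(-605) = 3 + 605 = 608)
(((17134 + 30467) - 72458) + C(-233, J(-19)))*(o(d(-25)) + 127327) = (((17134 + 30467) - 72458) + 608)*((-260 - 25) + 127327) = ((47601 - 72458) + 608)*(-285 + 127327) = (-24857 + 608)*127042 = -24249*127042 = -3080641458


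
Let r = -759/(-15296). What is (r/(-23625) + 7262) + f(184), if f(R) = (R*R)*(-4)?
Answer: -15437881872253/120456000 ≈ -1.2816e+5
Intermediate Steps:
r = 759/15296 (r = -759*(-1/15296) = 759/15296 ≈ 0.049621)
f(R) = -4*R² (f(R) = R²*(-4) = -4*R²)
(r/(-23625) + 7262) + f(184) = ((759/15296)/(-23625) + 7262) - 4*184² = ((759/15296)*(-1/23625) + 7262) - 4*33856 = (-253/120456000 + 7262) - 135424 = 874751471747/120456000 - 135424 = -15437881872253/120456000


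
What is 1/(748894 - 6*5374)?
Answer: 1/716650 ≈ 1.3954e-6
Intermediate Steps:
1/(748894 - 6*5374) = 1/(748894 - 32244) = 1/716650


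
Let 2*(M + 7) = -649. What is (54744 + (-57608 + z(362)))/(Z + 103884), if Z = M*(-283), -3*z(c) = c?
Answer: -17908/1186191 ≈ -0.015097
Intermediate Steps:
M = -663/2 (M = -7 + (1/2)*(-649) = -7 - 649/2 = -663/2 ≈ -331.50)
z(c) = -c/3
Z = 187629/2 (Z = -663/2*(-283) = 187629/2 ≈ 93815.)
(54744 + (-57608 + z(362)))/(Z + 103884) = (54744 + (-57608 - 1/3*362))/(187629/2 + 103884) = (54744 + (-57608 - 362/3))/(395397/2) = (54744 - 173186/3)*(2/395397) = -8954/3*2/395397 = -17908/1186191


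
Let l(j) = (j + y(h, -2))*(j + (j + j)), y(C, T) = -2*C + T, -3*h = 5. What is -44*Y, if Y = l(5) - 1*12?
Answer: -3652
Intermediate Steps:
h = -5/3 (h = -⅓*5 = -5/3 ≈ -1.6667)
y(C, T) = T - 2*C
l(j) = 3*j*(4/3 + j) (l(j) = (j + (-2 - 2*(-5/3)))*(j + (j + j)) = (j + (-2 + 10/3))*(j + 2*j) = (j + 4/3)*(3*j) = (4/3 + j)*(3*j) = 3*j*(4/3 + j))
Y = 83 (Y = 5*(4 + 3*5) - 1*12 = 5*(4 + 15) - 12 = 5*19 - 12 = 95 - 12 = 83)
-44*Y = -44*83 = -3652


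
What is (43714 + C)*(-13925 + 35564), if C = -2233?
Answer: 897607359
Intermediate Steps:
(43714 + C)*(-13925 + 35564) = (43714 - 2233)*(-13925 + 35564) = 41481*21639 = 897607359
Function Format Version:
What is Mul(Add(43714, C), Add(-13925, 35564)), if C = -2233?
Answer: 897607359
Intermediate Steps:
Mul(Add(43714, C), Add(-13925, 35564)) = Mul(Add(43714, -2233), Add(-13925, 35564)) = Mul(41481, 21639) = 897607359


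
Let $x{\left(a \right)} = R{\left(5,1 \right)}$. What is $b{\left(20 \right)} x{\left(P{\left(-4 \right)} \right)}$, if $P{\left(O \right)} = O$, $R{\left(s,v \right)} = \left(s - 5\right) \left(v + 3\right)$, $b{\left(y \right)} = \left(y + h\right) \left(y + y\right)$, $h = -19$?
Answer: $0$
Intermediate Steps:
$b{\left(y \right)} = 2 y \left(-19 + y\right)$ ($b{\left(y \right)} = \left(y - 19\right) \left(y + y\right) = \left(-19 + y\right) 2 y = 2 y \left(-19 + y\right)$)
$R{\left(s,v \right)} = \left(-5 + s\right) \left(3 + v\right)$
$x{\left(a \right)} = 0$ ($x{\left(a \right)} = -15 - 5 + 3 \cdot 5 + 5 \cdot 1 = -15 - 5 + 15 + 5 = 0$)
$b{\left(20 \right)} x{\left(P{\left(-4 \right)} \right)} = 2 \cdot 20 \left(-19 + 20\right) 0 = 2 \cdot 20 \cdot 1 \cdot 0 = 40 \cdot 0 = 0$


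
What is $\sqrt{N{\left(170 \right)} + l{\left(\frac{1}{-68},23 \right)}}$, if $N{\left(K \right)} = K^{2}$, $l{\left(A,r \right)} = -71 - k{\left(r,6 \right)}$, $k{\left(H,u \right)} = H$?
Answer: $\sqrt{28806} \approx 169.72$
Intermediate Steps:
$l{\left(A,r \right)} = -71 - r$
$\sqrt{N{\left(170 \right)} + l{\left(\frac{1}{-68},23 \right)}} = \sqrt{170^{2} - 94} = \sqrt{28900 - 94} = \sqrt{28806}$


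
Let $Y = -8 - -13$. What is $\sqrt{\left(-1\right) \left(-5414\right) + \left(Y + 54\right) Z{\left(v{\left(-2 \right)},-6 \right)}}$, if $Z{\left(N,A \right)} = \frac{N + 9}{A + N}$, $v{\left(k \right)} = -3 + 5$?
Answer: $\frac{\sqrt{21007}}{2} \approx 72.469$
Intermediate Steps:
$v{\left(k \right)} = 2$
$Z{\left(N,A \right)} = \frac{9 + N}{A + N}$
$Y = 5$ ($Y = -8 + 13 = 5$)
$\sqrt{\left(-1\right) \left(-5414\right) + \left(Y + 54\right) Z{\left(v{\left(-2 \right)},-6 \right)}} = \sqrt{\left(-1\right) \left(-5414\right) + \left(5 + 54\right) \frac{9 + 2}{-6 + 2}} = \sqrt{5414 + 59 \frac{1}{-4} \cdot 11} = \sqrt{5414 + 59 \left(\left(- \frac{1}{4}\right) 11\right)} = \sqrt{5414 + 59 \left(- \frac{11}{4}\right)} = \sqrt{5414 - \frac{649}{4}} = \sqrt{\frac{21007}{4}} = \frac{\sqrt{21007}}{2}$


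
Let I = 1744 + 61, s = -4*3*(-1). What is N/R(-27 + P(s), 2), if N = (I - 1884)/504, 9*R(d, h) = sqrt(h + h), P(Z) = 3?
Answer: -79/112 ≈ -0.70536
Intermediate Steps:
s = 12 (s = -12*(-1) = 12)
I = 1805
R(d, h) = sqrt(2)*sqrt(h)/9 (R(d, h) = sqrt(h + h)/9 = sqrt(2*h)/9 = (sqrt(2)*sqrt(h))/9 = sqrt(2)*sqrt(h)/9)
N = -79/504 (N = (1805 - 1884)/504 = -79*1/504 = -79/504 ≈ -0.15675)
N/R(-27 + P(s), 2) = -79/(504*(sqrt(2)*sqrt(2)/9)) = -79/(504*2/9) = -79/504*9/2 = -79/112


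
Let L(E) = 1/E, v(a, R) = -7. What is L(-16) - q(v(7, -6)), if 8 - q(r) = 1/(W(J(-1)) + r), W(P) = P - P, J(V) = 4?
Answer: -919/112 ≈ -8.2054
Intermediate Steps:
W(P) = 0
q(r) = 8 - 1/r (q(r) = 8 - 1/(0 + r) = 8 - 1/r)
L(-16) - q(v(7, -6)) = 1/(-16) - (8 - 1/(-7)) = -1/16 - (8 - 1*(-1/7)) = -1/16 - (8 + 1/7) = -1/16 - 1*57/7 = -1/16 - 57/7 = -919/112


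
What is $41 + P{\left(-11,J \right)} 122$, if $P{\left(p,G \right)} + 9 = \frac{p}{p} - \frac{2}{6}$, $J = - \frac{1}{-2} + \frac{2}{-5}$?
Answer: $- \frac{2927}{3} \approx -975.67$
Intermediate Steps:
$J = \frac{1}{10}$ ($J = \left(-1\right) \left(- \frac{1}{2}\right) + 2 \left(- \frac{1}{5}\right) = \frac{1}{2} - \frac{2}{5} = \frac{1}{10} \approx 0.1$)
$P{\left(p,G \right)} = - \frac{25}{3}$ ($P{\left(p,G \right)} = -9 + \left(\frac{p}{p} - \frac{2}{6}\right) = -9 + \left(1 - \frac{1}{3}\right) = -9 + \frac{2}{3} = - \frac{25}{3}$)
$41 + P{\left(-11,J \right)} 122 = 41 - \frac{3050}{3} = - \frac{2927}{3}$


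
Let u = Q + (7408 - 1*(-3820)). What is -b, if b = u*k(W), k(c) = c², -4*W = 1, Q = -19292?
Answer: 504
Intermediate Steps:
W = -¼ (W = -¼*1 = -¼ ≈ -0.25000)
u = -8064 (u = -19292 + (7408 - 1*(-3820)) = -19292 + (7408 + 3820) = -19292 + 11228 = -8064)
b = -504 (b = -8064*(-¼)² = -8064*1/16 = -504)
-b = -1*(-504) = 504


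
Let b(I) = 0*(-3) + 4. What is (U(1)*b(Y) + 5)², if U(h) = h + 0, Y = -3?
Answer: 81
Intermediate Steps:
U(h) = h
b(I) = 4 (b(I) = 0 + 4 = 4)
(U(1)*b(Y) + 5)² = (1*4 + 5)² = (4 + 5)² = 9² = 81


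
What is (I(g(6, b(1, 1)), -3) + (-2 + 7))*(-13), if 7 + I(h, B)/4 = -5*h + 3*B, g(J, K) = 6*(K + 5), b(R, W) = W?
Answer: 10127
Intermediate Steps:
g(J, K) = 30 + 6*K (g(J, K) = 6*(5 + K) = 30 + 6*K)
I(h, B) = -28 - 20*h + 12*B (I(h, B) = -28 + 4*(-5*h + 3*B) = -28 + (-20*h + 12*B) = -28 - 20*h + 12*B)
(I(g(6, b(1, 1)), -3) + (-2 + 7))*(-13) = ((-28 - 20*(30 + 6*1) + 12*(-3)) + (-2 + 7))*(-13) = ((-28 - 20*(30 + 6) - 36) + 5)*(-13) = ((-28 - 20*36 - 36) + 5)*(-13) = ((-28 - 720 - 36) + 5)*(-13) = (-784 + 5)*(-13) = -779*(-13) = 10127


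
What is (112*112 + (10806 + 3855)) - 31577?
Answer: -4372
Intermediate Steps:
(112*112 + (10806 + 3855)) - 31577 = (12544 + 14661) - 31577 = 27205 - 31577 = -4372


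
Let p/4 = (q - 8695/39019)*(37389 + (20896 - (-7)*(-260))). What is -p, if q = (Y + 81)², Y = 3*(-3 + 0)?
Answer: -45683753813860/39019 ≈ -1.1708e+9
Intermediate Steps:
Y = -9 (Y = 3*(-3) = -9)
q = 5184 (q = (-9 + 81)² = 72² = 5184)
p = 45683753813860/39019 (p = 4*((5184 - 8695/39019)*(37389 + (20896 - (-7)*(-260)))) = 4*((5184 - 8695*1/39019)*(37389 + (20896 - 1*1820))) = 4*((5184 - 8695/39019)*(37389 + (20896 - 1820))) = 4*(202265801*(37389 + 19076)/39019) = 4*((202265801/39019)*56465) = 4*(11420938453465/39019) = 45683753813860/39019 ≈ 1.1708e+9)
-p = -1*45683753813860/39019 = -45683753813860/39019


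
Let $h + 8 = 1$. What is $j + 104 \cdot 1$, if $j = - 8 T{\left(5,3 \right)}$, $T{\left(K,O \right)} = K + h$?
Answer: $120$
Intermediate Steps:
$h = -7$ ($h = -8 + 1 = -7$)
$T{\left(K,O \right)} = -7 + K$ ($T{\left(K,O \right)} = K - 7 = -7 + K$)
$j = 16$ ($j = - 8 \left(-7 + 5\right) = \left(-8\right) \left(-2\right) = 16$)
$j + 104 \cdot 1 = 16 + 104 \cdot 1 = 16 + 104 = 120$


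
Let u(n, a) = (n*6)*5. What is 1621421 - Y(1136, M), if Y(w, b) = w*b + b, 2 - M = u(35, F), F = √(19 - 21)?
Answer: 2812997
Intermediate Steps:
F = I*√2 (F = √(-2) = I*√2 ≈ 1.4142*I)
u(n, a) = 30*n (u(n, a) = (6*n)*5 = 30*n)
M = -1048 (M = 2 - 30*35 = 2 - 1*1050 = 2 - 1050 = -1048)
Y(w, b) = b + b*w (Y(w, b) = b*w + b = b + b*w)
1621421 - Y(1136, M) = 1621421 - (-1048)*(1 + 1136) = 1621421 - (-1048)*1137 = 1621421 - 1*(-1191576) = 1621421 + 1191576 = 2812997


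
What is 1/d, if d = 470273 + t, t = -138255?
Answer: 1/332018 ≈ 3.0119e-6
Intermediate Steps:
d = 332018 (d = 470273 - 138255 = 332018)
1/d = 1/332018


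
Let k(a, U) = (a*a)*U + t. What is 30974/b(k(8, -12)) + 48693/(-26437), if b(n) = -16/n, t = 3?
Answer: 313213421991/211496 ≈ 1.4809e+6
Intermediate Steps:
k(a, U) = 3 + U*a² (k(a, U) = (a*a)*U + 3 = a²*U + 3 = U*a² + 3 = 3 + U*a²)
30974/b(k(8, -12)) + 48693/(-26437) = 30974/((-16/(3 - 12*8²))) + 48693/(-26437) = 30974/((-16/(3 - 12*64))) + 48693*(-1/26437) = 30974/((-16/(3 - 768))) - 48693/26437 = 30974/((-16/(-765))) - 48693/26437 = 30974/((-16*(-1/765))) - 48693/26437 = 30974/(16/765) - 48693/26437 = 30974*(765/16) - 48693/26437 = 11847555/8 - 48693/26437 = 313213421991/211496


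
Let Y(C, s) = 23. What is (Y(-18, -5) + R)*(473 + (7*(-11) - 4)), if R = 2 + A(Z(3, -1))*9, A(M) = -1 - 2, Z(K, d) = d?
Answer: -784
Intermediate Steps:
A(M) = -3
R = -25 (R = 2 - 3*9 = 2 - 27 = -25)
(Y(-18, -5) + R)*(473 + (7*(-11) - 4)) = (23 - 25)*(473 + (7*(-11) - 4)) = -2*(473 + (-77 - 4)) = -2*(473 - 81) = -2*392 = -784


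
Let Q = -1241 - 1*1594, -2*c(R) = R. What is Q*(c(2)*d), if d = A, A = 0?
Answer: 0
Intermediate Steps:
c(R) = -R/2
d = 0
Q = -2835 (Q = -1241 - 1594 = -2835)
Q*(c(2)*d) = -2835*(-½*2)*0 = -(-2835)*0 = -2835*0 = 0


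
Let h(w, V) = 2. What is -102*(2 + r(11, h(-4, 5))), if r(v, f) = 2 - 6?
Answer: 204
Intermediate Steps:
r(v, f) = -4
-102*(2 + r(11, h(-4, 5))) = -102*(2 - 4) = -102*(-2) = 204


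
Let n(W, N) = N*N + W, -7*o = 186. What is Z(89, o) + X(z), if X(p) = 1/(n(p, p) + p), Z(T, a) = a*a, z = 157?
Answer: 863619997/1223187 ≈ 706.04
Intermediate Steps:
o = -186/7 (o = -⅐*186 = -186/7 ≈ -26.571)
n(W, N) = W + N² (n(W, N) = N² + W = W + N²)
Z(T, a) = a²
X(p) = 1/(p² + 2*p) (X(p) = 1/((p + p²) + p) = 1/(p² + 2*p))
Z(89, o) + X(z) = (-186/7)² + 1/(157*(2 + 157)) = 34596/49 + (1/157)/159 = 34596/49 + (1/157)*(1/159) = 34596/49 + 1/24963 = 863619997/1223187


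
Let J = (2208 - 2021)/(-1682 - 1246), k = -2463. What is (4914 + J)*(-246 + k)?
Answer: -12992368515/976 ≈ -1.3312e+7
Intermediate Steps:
J = -187/2928 (J = 187/(-2928) = 187*(-1/2928) = -187/2928 ≈ -0.063866)
(4914 + J)*(-246 + k) = (4914 - 187/2928)*(-246 - 2463) = (14388005/2928)*(-2709) = -12992368515/976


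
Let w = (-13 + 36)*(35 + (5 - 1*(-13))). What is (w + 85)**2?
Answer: 1700416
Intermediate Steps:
w = 1219 (w = 23*(35 + (5 + 13)) = 23*(35 + 18) = 23*53 = 1219)
(w + 85)**2 = (1219 + 85)**2 = 1304**2 = 1700416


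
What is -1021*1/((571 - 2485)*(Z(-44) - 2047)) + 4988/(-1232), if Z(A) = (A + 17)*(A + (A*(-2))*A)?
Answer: -11248667671/2778343260 ≈ -4.0487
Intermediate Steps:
Z(A) = (17 + A)*(A - 2*A²) (Z(A) = (17 + A)*(A + (-2*A)*A) = (17 + A)*(A - 2*A²))
-1021*1/((571 - 2485)*(Z(-44) - 2047)) + 4988/(-1232) = -1021*1/((571 - 2485)*(-44*(17 - 33*(-44) - 2*(-44)²) - 2047)) + 4988/(-1232) = -1021*(-1/(1914*(-44*(17 + 1452 - 2*1936) - 2047))) + 4988*(-1/1232) = -1021*(-1/(1914*(-44*(17 + 1452 - 3872) - 2047))) - 1247/308 = -1021*(-1/(1914*(-44*(-2403) - 2047))) - 1247/308 = -1021*(-1/(1914*(105732 - 2047))) - 1247/308 = -1021/(103685*(-1914)) - 1247/308 = -1021/(-198453090) - 1247/308 = -1021*(-1/198453090) - 1247/308 = 1021/198453090 - 1247/308 = -11248667671/2778343260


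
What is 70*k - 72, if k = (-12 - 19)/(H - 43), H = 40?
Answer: 1954/3 ≈ 651.33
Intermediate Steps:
k = 31/3 (k = (-12 - 19)/(40 - 43) = -31/(-3) = -31*(-⅓) = 31/3 ≈ 10.333)
70*k - 72 = 70*(31/3) - 72 = 2170/3 - 72 = 1954/3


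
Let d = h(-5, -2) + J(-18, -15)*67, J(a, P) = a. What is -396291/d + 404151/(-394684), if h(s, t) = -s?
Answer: 155924331693/474015484 ≈ 328.94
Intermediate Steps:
d = -1201 (d = -1*(-5) - 18*67 = 5 - 1206 = -1201)
-396291/d + 404151/(-394684) = -396291/(-1201) + 404151/(-394684) = -396291*(-1/1201) + 404151*(-1/394684) = 396291/1201 - 404151/394684 = 155924331693/474015484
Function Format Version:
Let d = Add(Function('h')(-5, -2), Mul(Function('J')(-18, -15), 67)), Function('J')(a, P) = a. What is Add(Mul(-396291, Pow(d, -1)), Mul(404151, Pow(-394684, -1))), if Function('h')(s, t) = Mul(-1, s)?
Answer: Rational(155924331693, 474015484) ≈ 328.94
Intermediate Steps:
d = -1201 (d = Add(Mul(-1, -5), Mul(-18, 67)) = Add(5, -1206) = -1201)
Add(Mul(-396291, Pow(d, -1)), Mul(404151, Pow(-394684, -1))) = Add(Mul(-396291, Pow(-1201, -1)), Mul(404151, Pow(-394684, -1))) = Add(Mul(-396291, Rational(-1, 1201)), Mul(404151, Rational(-1, 394684))) = Add(Rational(396291, 1201), Rational(-404151, 394684)) = Rational(155924331693, 474015484)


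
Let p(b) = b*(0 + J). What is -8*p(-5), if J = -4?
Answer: -160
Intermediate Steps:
p(b) = -4*b (p(b) = b*(0 - 4) = b*(-4) = -4*b)
-8*p(-5) = -(-32)*(-5) = -8*20 = -160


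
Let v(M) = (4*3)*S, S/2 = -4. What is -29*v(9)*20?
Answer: 55680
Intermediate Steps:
S = -8 (S = 2*(-4) = -8)
v(M) = -96 (v(M) = (4*3)*(-8) = 12*(-8) = -96)
-29*v(9)*20 = -29*(-96)*20 = 2784*20 = 55680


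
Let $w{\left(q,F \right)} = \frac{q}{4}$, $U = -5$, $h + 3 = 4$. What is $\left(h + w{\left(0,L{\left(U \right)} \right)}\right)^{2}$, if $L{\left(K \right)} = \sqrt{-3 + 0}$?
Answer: $1$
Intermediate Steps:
$h = 1$ ($h = -3 + 4 = 1$)
$L{\left(K \right)} = i \sqrt{3}$ ($L{\left(K \right)} = \sqrt{-3} = i \sqrt{3}$)
$w{\left(q,F \right)} = \frac{q}{4}$ ($w{\left(q,F \right)} = q \frac{1}{4} = \frac{q}{4}$)
$\left(h + w{\left(0,L{\left(U \right)} \right)}\right)^{2} = \left(1 + \frac{1}{4} \cdot 0\right)^{2} = \left(1 + 0\right)^{2} = 1^{2} = 1$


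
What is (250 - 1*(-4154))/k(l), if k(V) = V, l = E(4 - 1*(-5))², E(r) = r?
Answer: 1468/27 ≈ 54.370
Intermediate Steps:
l = 81 (l = (4 - 1*(-5))² = (4 + 5)² = 9² = 81)
(250 - 1*(-4154))/k(l) = (250 - 1*(-4154))/81 = (250 + 4154)*(1/81) = 4404*(1/81) = 1468/27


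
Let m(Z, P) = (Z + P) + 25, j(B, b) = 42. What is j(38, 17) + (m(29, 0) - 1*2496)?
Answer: -2400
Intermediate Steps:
m(Z, P) = 25 + P + Z (m(Z, P) = (P + Z) + 25 = 25 + P + Z)
j(38, 17) + (m(29, 0) - 1*2496) = 42 + ((25 + 0 + 29) - 1*2496) = 42 + (54 - 2496) = 42 - 2442 = -2400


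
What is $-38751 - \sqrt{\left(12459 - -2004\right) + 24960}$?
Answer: $-38751 - \sqrt{39423} \approx -38950.0$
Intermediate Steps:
$-38751 - \sqrt{\left(12459 - -2004\right) + 24960} = -38751 - \sqrt{\left(12459 + 2004\right) + 24960} = -38751 - \sqrt{14463 + 24960} = -38751 - \sqrt{39423}$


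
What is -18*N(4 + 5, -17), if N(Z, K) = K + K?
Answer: 612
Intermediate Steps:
N(Z, K) = 2*K
-18*N(4 + 5, -17) = -36*(-17) = -18*(-34) = 612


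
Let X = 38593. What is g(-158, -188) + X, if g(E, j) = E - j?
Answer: 38623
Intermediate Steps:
g(-158, -188) + X = (-158 - 1*(-188)) + 38593 = (-158 + 188) + 38593 = 30 + 38593 = 38623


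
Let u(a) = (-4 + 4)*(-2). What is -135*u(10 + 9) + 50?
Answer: 50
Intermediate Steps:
u(a) = 0 (u(a) = 0*(-2) = 0)
-135*u(10 + 9) + 50 = -135*0 + 50 = 0 + 50 = 50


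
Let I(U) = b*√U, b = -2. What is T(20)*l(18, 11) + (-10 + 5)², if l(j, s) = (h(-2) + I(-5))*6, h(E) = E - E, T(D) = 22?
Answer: 25 - 264*I*√5 ≈ 25.0 - 590.32*I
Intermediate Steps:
h(E) = 0
I(U) = -2*√U
l(j, s) = -12*I*√5 (l(j, s) = (0 - 2*I*√5)*6 = -2*I*√5*6 = -12*I*√5)
T(20)*l(18, 11) + (-10 + 5)² = 22*(-12*I*√5) + (-10 + 5)² = -264*I*√5 + (-5)² = -264*I*√5 + 25 = 25 - 264*I*√5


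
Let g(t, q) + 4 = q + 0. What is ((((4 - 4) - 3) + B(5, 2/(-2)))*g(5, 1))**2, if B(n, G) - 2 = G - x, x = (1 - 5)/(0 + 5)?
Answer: 324/25 ≈ 12.960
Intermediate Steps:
x = -4/5 ≈ -0.80000
g(t, q) = -4 + q (g(t, q) = -4 + (q + 0) = -4 + q)
B(n, G) = 14/5 + G (B(n, G) = 2 + (G - 1*(-4/5)) = 2 + (G + 4/5) = 2 + (4/5 + G) = 14/5 + G)
((((4 - 4) - 3) + B(5, 2/(-2)))*g(5, 1))**2 = ((((4 - 4) - 3) + (14/5 + 2/(-2)))*(-4 + 1))**2 = (((0 - 3) + (14/5 + 2*(-1/2)))*(-3))**2 = ((-3 + (14/5 - 1))*(-3))**2 = ((-3 + 9/5)*(-3))**2 = (-6/5*(-3))**2 = (18/5)**2 = 324/25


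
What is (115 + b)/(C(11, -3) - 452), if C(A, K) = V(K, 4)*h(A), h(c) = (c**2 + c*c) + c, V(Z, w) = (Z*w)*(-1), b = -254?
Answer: -139/2584 ≈ -0.053793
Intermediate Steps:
V(Z, w) = -Z*w
h(c) = c + 2*c**2 (h(c) = (c**2 + c**2) + c = 2*c**2 + c = c + 2*c**2)
C(A, K) = -4*A*K*(1 + 2*A) (C(A, K) = (-1*K*4)*(A*(1 + 2*A)) = (-4*K)*(A*(1 + 2*A)) = -4*A*K*(1 + 2*A))
(115 + b)/(C(11, -3) - 452) = (115 - 254)/(-4*11*(-3)*(1 + 2*11) - 452) = -139/(-4*11*(-3)*(1 + 22) - 452) = -139/(-4*11*(-3)*23 - 452) = -139/(3036 - 452) = -139/2584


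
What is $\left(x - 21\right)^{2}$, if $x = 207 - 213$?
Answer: $729$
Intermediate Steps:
$x = -6$
$\left(x - 21\right)^{2} = \left(-6 - 21\right)^{2} = \left(-27\right)^{2} = 729$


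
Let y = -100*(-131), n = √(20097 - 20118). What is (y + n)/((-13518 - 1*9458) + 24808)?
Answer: 3275/458 + I*√21/1832 ≈ 7.1507 + 0.0025014*I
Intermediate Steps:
n = I*√21 (n = √(-21) = I*√21 ≈ 4.5826*I)
y = 13100
(y + n)/((-13518 - 1*9458) + 24808) = (13100 + I*√21)/((-13518 - 1*9458) + 24808) = (13100 + I*√21)/((-13518 - 9458) + 24808) = (13100 + I*√21)/(-22976 + 24808) = (13100 + I*√21)/1832 = (13100 + I*√21)*(1/1832) = 3275/458 + I*√21/1832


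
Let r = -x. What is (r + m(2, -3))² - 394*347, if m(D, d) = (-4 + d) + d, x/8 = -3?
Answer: -136522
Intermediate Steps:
x = -24 (x = 8*(-3) = -24)
r = 24 (r = -1*(-24) = 24)
m(D, d) = -4 + 2*d
(r + m(2, -3))² - 394*347 = (24 + (-4 + 2*(-3)))² - 394*347 = (24 + (-4 - 6))² - 136718 = (24 - 10)² - 136718 = 14² - 136718 = 196 - 136718 = -136522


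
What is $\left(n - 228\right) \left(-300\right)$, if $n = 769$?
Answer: $-162300$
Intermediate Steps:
$\left(n - 228\right) \left(-300\right) = \left(769 - 228\right) \left(-300\right) = 541 \left(-300\right) = -162300$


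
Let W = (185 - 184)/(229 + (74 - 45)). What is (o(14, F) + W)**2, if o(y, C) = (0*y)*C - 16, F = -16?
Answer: 17032129/66564 ≈ 255.88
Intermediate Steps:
o(y, C) = -16 (o(y, C) = 0*C - 16 = 0 - 16 = -16)
W = 1/258 (W = 1/(229 + 29) = 1/258 ≈ 0.0038760)
(o(14, F) + W)**2 = (-16 + 1/258)**2 = (-4127/258)**2 = 17032129/66564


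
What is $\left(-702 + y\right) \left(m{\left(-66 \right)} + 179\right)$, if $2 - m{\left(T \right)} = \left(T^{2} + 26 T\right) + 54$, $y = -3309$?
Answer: $10079643$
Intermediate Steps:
$m{\left(T \right)} = -52 - T^{2} - 26 T$ ($m{\left(T \right)} = 2 - \left(\left(T^{2} + 26 T\right) + 54\right) = 2 - \left(54 + T^{2} + 26 T\right) = -52 - T^{2} - 26 T$)
$\left(-702 + y\right) \left(m{\left(-66 \right)} + 179\right) = \left(-702 - 3309\right) \left(\left(-52 - \left(-66\right)^{2} - -1716\right) + 179\right) = - 4011 \left(\left(-52 - 4356 + 1716\right) + 179\right) = - 4011 \left(-2692 + 179\right) = \left(-4011\right) \left(-2513\right) = 10079643$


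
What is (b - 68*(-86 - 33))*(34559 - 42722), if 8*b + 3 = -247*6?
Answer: -516317913/8 ≈ -6.4540e+7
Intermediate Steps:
b = -1485/8 (b = -3/8 + (-247*6)/8 = -3/8 + (1/8)*(-1482) = -3/8 - 741/4 = -1485/8 ≈ -185.63)
(b - 68*(-86 - 33))*(34559 - 42722) = (-1485/8 - 68*(-86 - 33))*(34559 - 42722) = (-1485/8 - 68*(-119))*(-8163) = (-1485/8 + 8092)*(-8163) = (63251/8)*(-8163) = -516317913/8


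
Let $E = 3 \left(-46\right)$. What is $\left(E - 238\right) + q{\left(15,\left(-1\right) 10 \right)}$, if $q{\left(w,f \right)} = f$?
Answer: $-386$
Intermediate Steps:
$E = -138$
$\left(E - 238\right) + q{\left(15,\left(-1\right) 10 \right)} = \left(-138 - 238\right) - 10 = -376 - 10 = -386$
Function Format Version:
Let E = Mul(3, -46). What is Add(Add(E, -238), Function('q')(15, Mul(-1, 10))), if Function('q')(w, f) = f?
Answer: -386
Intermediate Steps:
E = -138
Add(Add(E, -238), Function('q')(15, Mul(-1, 10))) = Add(Add(-138, -238), Mul(-1, 10)) = Add(-376, -10) = -386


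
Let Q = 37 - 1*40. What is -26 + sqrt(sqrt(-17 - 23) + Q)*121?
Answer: -26 + 121*sqrt(-3 + 2*I*sqrt(10)) ≈ 145.12 + 270.56*I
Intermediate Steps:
Q = -3 (Q = 37 - 40 = -3)
-26 + sqrt(sqrt(-17 - 23) + Q)*121 = -26 + sqrt(sqrt(-17 - 23) - 3)*121 = -26 + sqrt(sqrt(-40) - 3)*121 = -26 + sqrt(2*I*sqrt(10) - 3)*121 = -26 + sqrt(-3 + 2*I*sqrt(10))*121 = -26 + 121*sqrt(-3 + 2*I*sqrt(10))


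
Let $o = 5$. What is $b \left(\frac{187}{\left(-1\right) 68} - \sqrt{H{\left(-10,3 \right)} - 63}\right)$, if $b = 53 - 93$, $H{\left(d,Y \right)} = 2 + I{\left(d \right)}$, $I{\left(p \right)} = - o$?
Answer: $110 + 40 i \sqrt{66} \approx 110.0 + 324.96 i$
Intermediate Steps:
$I{\left(p \right)} = -5$ ($I{\left(p \right)} = \left(-1\right) 5 = -5$)
$H{\left(d,Y \right)} = -3$ ($H{\left(d,Y \right)} = 2 - 5 = -3$)
$b = -40$
$b \left(\frac{187}{\left(-1\right) 68} - \sqrt{H{\left(-10,3 \right)} - 63}\right) = - 40 \left(\frac{187}{\left(-1\right) 68} - \sqrt{-3 - 63}\right) = - 40 \left(\frac{187}{-68} - \sqrt{-66}\right) = - 40 \left(187 \left(- \frac{1}{68}\right) - i \sqrt{66}\right) = - 40 \left(- \frac{11}{4} - i \sqrt{66}\right) = 110 + 40 i \sqrt{66}$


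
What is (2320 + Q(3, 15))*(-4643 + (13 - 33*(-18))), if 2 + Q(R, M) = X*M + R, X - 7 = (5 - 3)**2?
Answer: -10033496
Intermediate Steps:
X = 11 (X = 7 + (5 - 3)**2 = 7 + 2**2 = 7 + 4 = 11)
Q(R, M) = -2 + R + 11*M (Q(R, M) = -2 + (11*M + R) = -2 + (R + 11*M) = -2 + R + 11*M)
(2320 + Q(3, 15))*(-4643 + (13 - 33*(-18))) = (2320 + (-2 + 3 + 11*15))*(-4643 + (13 - 33*(-18))) = (2320 + (-2 + 3 + 165))*(-4643 + (13 + 594)) = (2320 + 166)*(-4643 + 607) = 2486*(-4036) = -10033496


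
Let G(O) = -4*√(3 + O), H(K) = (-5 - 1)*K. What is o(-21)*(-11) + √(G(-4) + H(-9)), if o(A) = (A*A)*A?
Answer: 101871 + √(54 - 4*I) ≈ 1.0188e+5 - 0.27198*I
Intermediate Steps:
H(K) = -6*K
o(A) = A³ (o(A) = A²*A = A³)
o(-21)*(-11) + √(G(-4) + H(-9)) = (-21)³*(-11) + √(-4*√(3 - 4) - 6*(-9)) = -9261*(-11) + √(-4*I + 54) = 101871 + √(-4*I + 54) = 101871 + √(54 - 4*I)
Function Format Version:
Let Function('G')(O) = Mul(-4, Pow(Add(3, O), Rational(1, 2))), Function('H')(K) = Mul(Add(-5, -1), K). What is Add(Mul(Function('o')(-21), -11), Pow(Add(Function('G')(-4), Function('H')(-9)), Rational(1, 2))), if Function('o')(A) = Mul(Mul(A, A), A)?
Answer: Add(101871, Pow(Add(54, Mul(-4, I)), Rational(1, 2))) ≈ Add(1.0188e+5, Mul(-0.27198, I))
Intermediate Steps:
Function('H')(K) = Mul(-6, K)
Function('o')(A) = Pow(A, 3) (Function('o')(A) = Mul(Pow(A, 2), A) = Pow(A, 3))
Add(Mul(Function('o')(-21), -11), Pow(Add(Function('G')(-4), Function('H')(-9)), Rational(1, 2))) = Add(Mul(Pow(-21, 3), -11), Pow(Add(Mul(-4, Pow(Add(3, -4), Rational(1, 2))), Mul(-6, -9)), Rational(1, 2))) = Add(Mul(-9261, -11), Pow(Add(Mul(-4, Pow(-1, Rational(1, 2))), 54), Rational(1, 2))) = Add(101871, Pow(Add(Mul(-4, I), 54), Rational(1, 2))) = Add(101871, Pow(Add(54, Mul(-4, I)), Rational(1, 2)))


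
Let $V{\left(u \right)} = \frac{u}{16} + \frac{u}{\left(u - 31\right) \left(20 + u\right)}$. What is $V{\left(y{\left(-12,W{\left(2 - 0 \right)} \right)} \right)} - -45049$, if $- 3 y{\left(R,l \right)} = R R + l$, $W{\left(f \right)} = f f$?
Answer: $\frac{1433000035}{31812} \approx 45046.0$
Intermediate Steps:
$W{\left(f \right)} = f^{2}$
$y{\left(R,l \right)} = - \frac{l}{3} - \frac{R^{2}}{3}$ ($y{\left(R,l \right)} = - \frac{R R + l}{3} = - \frac{R^{2} + l}{3} = - \frac{l + R^{2}}{3} = - \frac{l}{3} - \frac{R^{2}}{3}$)
$V{\left(u \right)} = \frac{u}{16} + \frac{u}{\left(-31 + u\right) \left(20 + u\right)}$ ($V{\left(u \right)} = u \frac{1}{16} + \frac{u}{\left(-31 + u\right) \left(20 + u\right)} = \frac{u}{16} + u \frac{1}{\left(-31 + u\right) \left(20 + u\right)} = \frac{u}{16} + \frac{u}{\left(-31 + u\right) \left(20 + u\right)}$)
$V{\left(y{\left(-12,W{\left(2 - 0 \right)} \right)} \right)} - -45049 = \frac{\left(- \frac{\left(2 - 0\right)^{2}}{3} - \frac{\left(-12\right)^{2}}{3}\right) \left(604 - \left(- \frac{\left(2 - 0\right)^{2}}{3} - \frac{\left(-12\right)^{2}}{3}\right)^{2} + 11 \left(- \frac{\left(2 - 0\right)^{2}}{3} - \frac{\left(-12\right)^{2}}{3}\right)\right)}{16 \left(620 - \left(- \frac{\left(2 - 0\right)^{2}}{3} - \frac{\left(-12\right)^{2}}{3}\right)^{2} + 11 \left(- \frac{\left(2 - 0\right)^{2}}{3} - \frac{\left(-12\right)^{2}}{3}\right)\right)} - -45049 = \frac{\left(- \frac{\left(2 + 0\right)^{2}}{3} - 48\right) \left(604 - \left(- \frac{\left(2 + 0\right)^{2}}{3} - 48\right)^{2} + 11 \left(- \frac{\left(2 + 0\right)^{2}}{3} - 48\right)\right)}{16 \left(620 - \left(- \frac{\left(2 + 0\right)^{2}}{3} - 48\right)^{2} + 11 \left(- \frac{\left(2 + 0\right)^{2}}{3} - 48\right)\right)} + 45049 = \frac{\left(- \frac{2^{2}}{3} - 48\right) \left(604 - \left(- \frac{2^{2}}{3} - 48\right)^{2} + 11 \left(- \frac{2^{2}}{3} - 48\right)\right)}{16 \left(620 - \left(- \frac{2^{2}}{3} - 48\right)^{2} + 11 \left(- \frac{2^{2}}{3} - 48\right)\right)} + 45049 = \frac{\left(\left(- \frac{1}{3}\right) 4 - 48\right) \left(604 - \left(\left(- \frac{1}{3}\right) 4 - 48\right)^{2} + 11 \left(\left(- \frac{1}{3}\right) 4 - 48\right)\right)}{16 \left(620 - \left(\left(- \frac{1}{3}\right) 4 - 48\right)^{2} + 11 \left(\left(- \frac{1}{3}\right) 4 - 48\right)\right)} + 45049 = \frac{\left(- \frac{4}{3} - 48\right) \left(604 - \left(- \frac{4}{3} - 48\right)^{2} + 11 \left(- \frac{4}{3} - 48\right)\right)}{16 \left(620 - \left(- \frac{4}{3} - 48\right)^{2} + 11 \left(- \frac{4}{3} - 48\right)\right)} + 45049 = \frac{1}{16} \left(- \frac{148}{3}\right) \frac{1}{620 - \left(- \frac{148}{3}\right)^{2} + 11 \left(- \frac{148}{3}\right)} \left(604 - \left(- \frac{148}{3}\right)^{2} + 11 \left(- \frac{148}{3}\right)\right) + 45049 = \frac{1}{16} \left(- \frac{148}{3}\right) \frac{1}{620 - \frac{21904}{9} - \frac{1628}{3}} \left(604 - \frac{21904}{9} - \frac{1628}{3}\right) + 45049 = \frac{1}{16} \left(- \frac{148}{3}\right) \frac{1}{- \frac{21208}{9}} \left(- \frac{21352}{9}\right) + 45049 = \frac{1}{16} \left(- \frac{148}{3}\right) \left(- \frac{9}{21208}\right) \left(- \frac{21352}{9}\right) + 45049 = - \frac{98753}{31812} + 45049 = \frac{1433000035}{31812}$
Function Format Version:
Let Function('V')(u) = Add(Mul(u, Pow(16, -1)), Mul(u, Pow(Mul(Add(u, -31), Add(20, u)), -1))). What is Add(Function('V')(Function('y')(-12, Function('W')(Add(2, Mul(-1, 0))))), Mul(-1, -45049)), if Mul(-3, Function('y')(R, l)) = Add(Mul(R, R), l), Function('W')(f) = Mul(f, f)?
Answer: Rational(1433000035, 31812) ≈ 45046.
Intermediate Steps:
Function('W')(f) = Pow(f, 2)
Function('y')(R, l) = Add(Mul(Rational(-1, 3), l), Mul(Rational(-1, 3), Pow(R, 2))) (Function('y')(R, l) = Mul(Rational(-1, 3), Add(Mul(R, R), l)) = Mul(Rational(-1, 3), Add(Pow(R, 2), l)) = Mul(Rational(-1, 3), Add(l, Pow(R, 2))) = Add(Mul(Rational(-1, 3), l), Mul(Rational(-1, 3), Pow(R, 2))))
Function('V')(u) = Add(Mul(Rational(1, 16), u), Mul(u, Pow(Add(-31, u), -1), Pow(Add(20, u), -1))) (Function('V')(u) = Add(Mul(u, Rational(1, 16)), Mul(u, Pow(Mul(Add(-31, u), Add(20, u)), -1))) = Add(Mul(Rational(1, 16), u), Mul(u, Mul(Pow(Add(-31, u), -1), Pow(Add(20, u), -1)))) = Add(Mul(Rational(1, 16), u), Mul(u, Pow(Add(-31, u), -1), Pow(Add(20, u), -1))))
Add(Function('V')(Function('y')(-12, Function('W')(Add(2, Mul(-1, 0))))), Mul(-1, -45049)) = Add(Mul(Rational(1, 16), Add(Mul(Rational(-1, 3), Pow(Add(2, Mul(-1, 0)), 2)), Mul(Rational(-1, 3), Pow(-12, 2))), Pow(Add(620, Mul(-1, Pow(Add(Mul(Rational(-1, 3), Pow(Add(2, Mul(-1, 0)), 2)), Mul(Rational(-1, 3), Pow(-12, 2))), 2)), Mul(11, Add(Mul(Rational(-1, 3), Pow(Add(2, Mul(-1, 0)), 2)), Mul(Rational(-1, 3), Pow(-12, 2))))), -1), Add(604, Mul(-1, Pow(Add(Mul(Rational(-1, 3), Pow(Add(2, Mul(-1, 0)), 2)), Mul(Rational(-1, 3), Pow(-12, 2))), 2)), Mul(11, Add(Mul(Rational(-1, 3), Pow(Add(2, Mul(-1, 0)), 2)), Mul(Rational(-1, 3), Pow(-12, 2)))))), Mul(-1, -45049)) = Add(Mul(Rational(1, 16), Add(Mul(Rational(-1, 3), Pow(Add(2, 0), 2)), Mul(Rational(-1, 3), 144)), Pow(Add(620, Mul(-1, Pow(Add(Mul(Rational(-1, 3), Pow(Add(2, 0), 2)), Mul(Rational(-1, 3), 144)), 2)), Mul(11, Add(Mul(Rational(-1, 3), Pow(Add(2, 0), 2)), Mul(Rational(-1, 3), 144)))), -1), Add(604, Mul(-1, Pow(Add(Mul(Rational(-1, 3), Pow(Add(2, 0), 2)), Mul(Rational(-1, 3), 144)), 2)), Mul(11, Add(Mul(Rational(-1, 3), Pow(Add(2, 0), 2)), Mul(Rational(-1, 3), 144))))), 45049) = Add(Mul(Rational(1, 16), Add(Mul(Rational(-1, 3), Pow(2, 2)), -48), Pow(Add(620, Mul(-1, Pow(Add(Mul(Rational(-1, 3), Pow(2, 2)), -48), 2)), Mul(11, Add(Mul(Rational(-1, 3), Pow(2, 2)), -48))), -1), Add(604, Mul(-1, Pow(Add(Mul(Rational(-1, 3), Pow(2, 2)), -48), 2)), Mul(11, Add(Mul(Rational(-1, 3), Pow(2, 2)), -48)))), 45049) = Add(Mul(Rational(1, 16), Add(Mul(Rational(-1, 3), 4), -48), Pow(Add(620, Mul(-1, Pow(Add(Mul(Rational(-1, 3), 4), -48), 2)), Mul(11, Add(Mul(Rational(-1, 3), 4), -48))), -1), Add(604, Mul(-1, Pow(Add(Mul(Rational(-1, 3), 4), -48), 2)), Mul(11, Add(Mul(Rational(-1, 3), 4), -48)))), 45049) = Add(Mul(Rational(1, 16), Add(Rational(-4, 3), -48), Pow(Add(620, Mul(-1, Pow(Add(Rational(-4, 3), -48), 2)), Mul(11, Add(Rational(-4, 3), -48))), -1), Add(604, Mul(-1, Pow(Add(Rational(-4, 3), -48), 2)), Mul(11, Add(Rational(-4, 3), -48)))), 45049) = Add(Mul(Rational(1, 16), Rational(-148, 3), Pow(Add(620, Mul(-1, Pow(Rational(-148, 3), 2)), Mul(11, Rational(-148, 3))), -1), Add(604, Mul(-1, Pow(Rational(-148, 3), 2)), Mul(11, Rational(-148, 3)))), 45049) = Add(Mul(Rational(1, 16), Rational(-148, 3), Pow(Add(620, Mul(-1, Rational(21904, 9)), Rational(-1628, 3)), -1), Add(604, Mul(-1, Rational(21904, 9)), Rational(-1628, 3))), 45049) = Add(Mul(Rational(1, 16), Rational(-148, 3), Pow(Add(620, Rational(-21904, 9), Rational(-1628, 3)), -1), Add(604, Rational(-21904, 9), Rational(-1628, 3))), 45049) = Add(Mul(Rational(1, 16), Rational(-148, 3), Pow(Rational(-21208, 9), -1), Rational(-21352, 9)), 45049) = Add(Mul(Rational(1, 16), Rational(-148, 3), Rational(-9, 21208), Rational(-21352, 9)), 45049) = Add(Rational(-98753, 31812), 45049) = Rational(1433000035, 31812)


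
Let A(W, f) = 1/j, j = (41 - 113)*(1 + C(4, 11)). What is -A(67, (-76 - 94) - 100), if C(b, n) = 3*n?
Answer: 1/2448 ≈ 0.00040850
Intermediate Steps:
j = -2448 (j = (41 - 113)*(1 + 3*11) = -72*(1 + 33) = -72*34 = -2448)
A(W, f) = -1/2448 (A(W, f) = 1/(-2448) = -1/2448)
-A(67, (-76 - 94) - 100) = -1*(-1/2448) = 1/2448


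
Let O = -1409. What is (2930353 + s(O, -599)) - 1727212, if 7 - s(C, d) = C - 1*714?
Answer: 1205271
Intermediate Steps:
s(C, d) = 721 - C (s(C, d) = 7 - (C - 1*714) = 7 - (C - 714) = 7 - (-714 + C) = 7 + (714 - C) = 721 - C)
(2930353 + s(O, -599)) - 1727212 = (2930353 + (721 - 1*(-1409))) - 1727212 = (2930353 + (721 + 1409)) - 1727212 = (2930353 + 2130) - 1727212 = 2932483 - 1727212 = 1205271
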